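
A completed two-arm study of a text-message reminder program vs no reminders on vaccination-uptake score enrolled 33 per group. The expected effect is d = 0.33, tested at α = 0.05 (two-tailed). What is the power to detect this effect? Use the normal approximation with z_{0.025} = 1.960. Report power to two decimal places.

For two equal groups, power = Φ(d·√(n/2) − z_{α/2}).
d·√(n/2) = 0.33 × √(33/2) = 0.33 × 4.062 = 1.340.
z_β = 1.340 − 1.960 = -0.620.
Power = Φ(-0.620) = 0.268.

power ≈ 0.27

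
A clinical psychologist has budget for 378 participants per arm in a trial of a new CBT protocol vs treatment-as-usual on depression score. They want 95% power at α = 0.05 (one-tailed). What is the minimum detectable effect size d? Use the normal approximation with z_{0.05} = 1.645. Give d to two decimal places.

For two independent groups of n = 378 each: d_min = (z_{α} + z_β)·√(2/n).
z-sum = 1.645 + 1.645 = 3.290.
d_min = 3.290 × √(2/378) = 3.290 × 0.0727 = 0.239.

d_min ≈ 0.24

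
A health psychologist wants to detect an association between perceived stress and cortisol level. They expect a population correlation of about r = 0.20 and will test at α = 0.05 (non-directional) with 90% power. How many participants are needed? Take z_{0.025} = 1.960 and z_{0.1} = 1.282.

n = 259

Fisher's z: C = ½·ln((1+r)/(1−r)) = ½·ln(1.5000) = 0.2027.
n = ((z_{α/2} + z_β)/C)² + 3.
(1.960 + 1.282) / 0.2027 = 3.242 / 0.2027 = 15.994.
n = 15.994² + 3 = 255.81 + 3 = 258.8.
Round up.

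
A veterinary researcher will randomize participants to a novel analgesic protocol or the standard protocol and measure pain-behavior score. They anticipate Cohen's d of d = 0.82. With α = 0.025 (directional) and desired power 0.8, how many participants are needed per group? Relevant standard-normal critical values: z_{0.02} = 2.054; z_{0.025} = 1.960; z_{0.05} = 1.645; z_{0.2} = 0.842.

For two independent groups with equal n: n = 2·((z_{α} + z_β) / d)².
z_{α} + z_β = 1.960 + 0.842 = 2.802.
n = 2 × (2.802 / 0.82)² = 2 × 3.417² = 2 × 11.68 = 23.4.
Round up to the next whole participant.

n = 24 per group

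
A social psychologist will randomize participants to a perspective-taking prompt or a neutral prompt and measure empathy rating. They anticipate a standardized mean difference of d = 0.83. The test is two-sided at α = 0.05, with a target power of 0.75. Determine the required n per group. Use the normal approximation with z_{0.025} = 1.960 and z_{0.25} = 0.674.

n = 21 per group

For two independent groups with equal n: n = 2·((z_{α/2} + z_β) / d)².
z_{α/2} + z_β = 1.960 + 0.674 = 2.634.
n = 2 × (2.634 / 0.83)² = 2 × 3.173² = 2 × 10.07 = 20.1.
Round up to the next whole participant.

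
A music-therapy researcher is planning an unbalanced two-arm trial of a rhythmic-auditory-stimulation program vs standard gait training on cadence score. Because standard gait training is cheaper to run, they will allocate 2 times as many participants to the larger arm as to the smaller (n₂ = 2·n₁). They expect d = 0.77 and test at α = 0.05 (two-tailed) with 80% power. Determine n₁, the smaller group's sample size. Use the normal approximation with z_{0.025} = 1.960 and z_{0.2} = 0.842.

n₁ = 20

With allocation ratio k = n₂/n₁ = 2, Var(x̄₁−x̄₂) = σ²(1/n₁ + 1/(k·n₁)) = σ²·(k+1)/(k·n₁).
So n₁ = (1 + 1/k)·((z_{α/2} + z_β)/d)² = 1.500 × (2.802/0.77)².
n₁ = 1.500 × 13.24 = 19.9.
Round up: n₁ = 20, giving n₂ = 2 × 20 = 40.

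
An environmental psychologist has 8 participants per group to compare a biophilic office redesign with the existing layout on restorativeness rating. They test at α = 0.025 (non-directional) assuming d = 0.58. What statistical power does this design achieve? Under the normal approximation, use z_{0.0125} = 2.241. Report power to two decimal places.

For two equal groups, power = Φ(d·√(n/2) − z_{α/2}).
d·√(n/2) = 0.58 × √(8/2) = 0.58 × 2.000 = 1.160.
z_β = 1.160 − 2.241 = -1.081.
Power = Φ(-1.081) = 0.140.

power ≈ 0.14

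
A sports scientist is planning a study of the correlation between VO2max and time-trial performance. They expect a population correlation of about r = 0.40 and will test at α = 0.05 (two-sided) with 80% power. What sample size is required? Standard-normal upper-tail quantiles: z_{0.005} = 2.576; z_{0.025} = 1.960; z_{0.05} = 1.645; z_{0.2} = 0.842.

n = 47

Fisher's z: C = ½·ln((1+r)/(1−r)) = ½·ln(2.3333) = 0.4236.
n = ((z_{α/2} + z_β)/C)² + 3.
(1.960 + 0.842) / 0.4236 = 2.802 / 0.4236 = 6.615.
n = 6.615² + 3 = 43.75 + 3 = 46.8.
Round up.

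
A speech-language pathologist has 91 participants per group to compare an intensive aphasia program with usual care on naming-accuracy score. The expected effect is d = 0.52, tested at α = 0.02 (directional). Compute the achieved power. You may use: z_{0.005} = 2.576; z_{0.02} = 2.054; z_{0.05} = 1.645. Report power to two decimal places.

For two equal groups, power = Φ(d·√(n/2) − z_{α}).
d·√(n/2) = 0.52 × √(91/2) = 0.52 × 6.745 = 3.508.
z_β = 3.508 − 2.054 = 1.454.
Power = Φ(1.454) = 0.927.

power ≈ 0.93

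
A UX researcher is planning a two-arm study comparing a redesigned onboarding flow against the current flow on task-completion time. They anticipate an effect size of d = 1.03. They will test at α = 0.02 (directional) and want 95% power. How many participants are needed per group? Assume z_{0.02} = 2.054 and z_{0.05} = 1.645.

n = 26 per group

For two independent groups with equal n: n = 2·((z_{α} + z_β) / d)².
z_{α} + z_β = 2.054 + 1.645 = 3.699.
n = 2 × (3.699 / 1.03)² = 2 × 3.591² = 2 × 12.90 = 25.8.
Round up to the next whole participant.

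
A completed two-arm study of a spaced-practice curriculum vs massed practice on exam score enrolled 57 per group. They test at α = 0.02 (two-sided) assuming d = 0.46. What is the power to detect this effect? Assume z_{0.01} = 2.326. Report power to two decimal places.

For two equal groups, power = Φ(d·√(n/2) − z_{α/2}).
d·√(n/2) = 0.46 × √(57/2) = 0.46 × 5.339 = 2.456.
z_β = 2.456 − 2.326 = 0.130.
Power = Φ(0.130) = 0.552.

power ≈ 0.55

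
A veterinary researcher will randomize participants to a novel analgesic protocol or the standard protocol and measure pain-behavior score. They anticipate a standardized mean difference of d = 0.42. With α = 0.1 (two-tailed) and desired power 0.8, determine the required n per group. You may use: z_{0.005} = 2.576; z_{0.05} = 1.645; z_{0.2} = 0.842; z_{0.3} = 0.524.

n = 71 per group

For two independent groups with equal n: n = 2·((z_{α/2} + z_β) / d)².
z_{α/2} + z_β = 1.645 + 0.842 = 2.487.
n = 2 × (2.487 / 0.42)² = 2 × 5.921² = 2 × 35.06 = 70.1.
Round up to the next whole participant.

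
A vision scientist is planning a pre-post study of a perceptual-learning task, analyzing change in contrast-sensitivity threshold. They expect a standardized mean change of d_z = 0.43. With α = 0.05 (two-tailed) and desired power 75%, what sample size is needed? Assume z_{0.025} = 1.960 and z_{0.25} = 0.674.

n = 38 pairs

For a paired (one-sample on differences) test: n = ((z_{α/2} + z_β) / d)².
z_{α/2} + z_β = 1.960 + 0.674 = 2.634.
n = (2.634 / 0.43)² = 6.126² = 37.52.
Round up.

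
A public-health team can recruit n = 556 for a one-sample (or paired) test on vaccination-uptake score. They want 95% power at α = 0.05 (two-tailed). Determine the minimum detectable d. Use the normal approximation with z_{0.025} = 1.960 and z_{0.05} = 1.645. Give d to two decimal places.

d_min ≈ 0.15

For a single sample (or paired design) of n = 556: d_min = (z_{α/2} + z_β)/√n.
z-sum = 1.960 + 1.645 = 3.605.
d_min = 3.605 / √556 = 3.605 / 23.580 = 0.153.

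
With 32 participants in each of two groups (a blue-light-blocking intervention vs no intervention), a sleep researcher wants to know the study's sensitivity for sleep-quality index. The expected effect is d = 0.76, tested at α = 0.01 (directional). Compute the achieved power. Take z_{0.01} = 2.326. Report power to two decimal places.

For two equal groups, power = Φ(d·√(n/2) − z_{α}).
d·√(n/2) = 0.76 × √(32/2) = 0.76 × 4.000 = 3.040.
z_β = 3.040 − 2.326 = 0.714.
Power = Φ(0.714) = 0.762.

power ≈ 0.76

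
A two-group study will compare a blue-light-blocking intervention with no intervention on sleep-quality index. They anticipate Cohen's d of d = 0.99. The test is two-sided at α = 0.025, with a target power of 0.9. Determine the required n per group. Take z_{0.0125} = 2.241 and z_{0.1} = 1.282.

For two independent groups with equal n: n = 2·((z_{α/2} + z_β) / d)².
z_{α/2} + z_β = 2.241 + 1.282 = 3.523.
n = 2 × (3.523 / 0.99)² = 2 × 3.559² = 2 × 12.66 = 25.3.
Round up to the next whole participant.

n = 26 per group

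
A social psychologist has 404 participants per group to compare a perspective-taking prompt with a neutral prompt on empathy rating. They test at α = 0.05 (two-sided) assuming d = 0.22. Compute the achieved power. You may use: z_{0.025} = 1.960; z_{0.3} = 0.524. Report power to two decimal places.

For two equal groups, power = Φ(d·√(n/2) − z_{α/2}).
d·√(n/2) = 0.22 × √(404/2) = 0.22 × 14.213 = 3.127.
z_β = 3.127 − 1.960 = 1.167.
Power = Φ(1.167) = 0.878.

power ≈ 0.88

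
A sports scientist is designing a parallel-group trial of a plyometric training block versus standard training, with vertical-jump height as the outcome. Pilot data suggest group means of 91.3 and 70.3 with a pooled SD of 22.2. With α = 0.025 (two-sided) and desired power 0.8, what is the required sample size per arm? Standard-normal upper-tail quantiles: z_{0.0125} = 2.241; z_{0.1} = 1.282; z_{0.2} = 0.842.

Cohen's d = |M₁ − M₂| / SD_pooled = |91.3 − 70.3| / 22.2 = 21.0 / 22.2 = 0.946.
For two independent groups with equal n: n = 2·((z_{α/2} + z_β) / d)².
z_{α/2} + z_β = 2.241 + 0.842 = 3.083.
n = 2 × (3.083 / 0.946)² = 2 × 3.259² = 2 × 10.62 = 21.2.
Round up to the next whole participant.

n = 22 per group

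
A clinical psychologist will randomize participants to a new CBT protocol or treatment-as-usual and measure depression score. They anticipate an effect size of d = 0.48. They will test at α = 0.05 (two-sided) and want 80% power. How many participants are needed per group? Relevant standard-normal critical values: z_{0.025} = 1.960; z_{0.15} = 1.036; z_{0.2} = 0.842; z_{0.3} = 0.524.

n = 69 per group

For two independent groups with equal n: n = 2·((z_{α/2} + z_β) / d)².
z_{α/2} + z_β = 1.960 + 0.842 = 2.802.
n = 2 × (2.802 / 0.48)² = 2 × 5.838² = 2 × 34.08 = 68.2.
Round up to the next whole participant.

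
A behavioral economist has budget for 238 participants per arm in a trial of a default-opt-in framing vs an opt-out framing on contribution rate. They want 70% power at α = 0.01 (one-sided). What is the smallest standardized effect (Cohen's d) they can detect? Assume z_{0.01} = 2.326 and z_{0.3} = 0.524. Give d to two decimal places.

For two independent groups of n = 238 each: d_min = (z_{α} + z_β)·√(2/n).
z-sum = 2.326 + 0.524 = 2.850.
d_min = 2.850 × √(2/238) = 2.850 × 0.0917 = 0.261.

d_min ≈ 0.26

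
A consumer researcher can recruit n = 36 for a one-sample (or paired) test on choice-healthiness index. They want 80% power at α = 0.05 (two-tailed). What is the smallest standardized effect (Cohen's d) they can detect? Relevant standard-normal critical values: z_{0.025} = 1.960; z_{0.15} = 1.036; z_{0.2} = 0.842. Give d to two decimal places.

For a single sample (or paired design) of n = 36: d_min = (z_{α/2} + z_β)/√n.
z-sum = 1.960 + 0.842 = 2.802.
d_min = 2.802 / √36 = 2.802 / 6.000 = 0.467.

d_min ≈ 0.47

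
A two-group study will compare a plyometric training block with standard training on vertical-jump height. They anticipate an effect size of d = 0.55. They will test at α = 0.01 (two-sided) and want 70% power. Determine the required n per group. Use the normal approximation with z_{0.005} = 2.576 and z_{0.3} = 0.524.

For two independent groups with equal n: n = 2·((z_{α/2} + z_β) / d)².
z_{α/2} + z_β = 2.576 + 0.524 = 3.100.
n = 2 × (3.100 / 0.55)² = 2 × 5.636² = 2 × 31.77 = 63.5.
Round up to the next whole participant.

n = 64 per group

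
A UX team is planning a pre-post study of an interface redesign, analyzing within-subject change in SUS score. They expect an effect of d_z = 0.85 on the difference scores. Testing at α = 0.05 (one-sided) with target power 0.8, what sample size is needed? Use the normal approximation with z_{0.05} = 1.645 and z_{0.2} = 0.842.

For a paired (one-sample on differences) test: n = ((z_{α} + z_β) / d)².
z_{α} + z_β = 1.645 + 0.842 = 2.487.
n = (2.487 / 0.85)² = 2.926² = 8.56.
Round up.

n = 9 pairs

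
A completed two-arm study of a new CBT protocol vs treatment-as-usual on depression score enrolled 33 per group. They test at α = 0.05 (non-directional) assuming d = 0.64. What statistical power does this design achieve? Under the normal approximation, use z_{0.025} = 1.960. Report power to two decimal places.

power ≈ 0.74

For two equal groups, power = Φ(d·√(n/2) − z_{α/2}).
d·√(n/2) = 0.64 × √(33/2) = 0.64 × 4.062 = 2.600.
z_β = 2.600 − 1.960 = 0.640.
Power = Φ(0.640) = 0.739.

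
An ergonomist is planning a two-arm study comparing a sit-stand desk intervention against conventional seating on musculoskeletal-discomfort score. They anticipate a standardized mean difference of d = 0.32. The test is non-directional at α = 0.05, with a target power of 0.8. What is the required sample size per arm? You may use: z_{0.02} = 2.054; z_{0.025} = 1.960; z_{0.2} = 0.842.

For two independent groups with equal n: n = 2·((z_{α/2} + z_β) / d)².
z_{α/2} + z_β = 1.960 + 0.842 = 2.802.
n = 2 × (2.802 / 0.32)² = 2 × 8.756² = 2 × 76.67 = 153.3.
Round up to the next whole participant.

n = 154 per group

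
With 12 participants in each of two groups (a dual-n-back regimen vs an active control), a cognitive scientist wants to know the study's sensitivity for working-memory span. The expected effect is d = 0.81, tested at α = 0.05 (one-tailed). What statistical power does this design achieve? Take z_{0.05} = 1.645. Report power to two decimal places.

power ≈ 0.63

For two equal groups, power = Φ(d·√(n/2) − z_{α}).
d·√(n/2) = 0.81 × √(12/2) = 0.81 × 2.449 = 1.984.
z_β = 1.984 − 1.645 = 0.339.
Power = Φ(0.339) = 0.633.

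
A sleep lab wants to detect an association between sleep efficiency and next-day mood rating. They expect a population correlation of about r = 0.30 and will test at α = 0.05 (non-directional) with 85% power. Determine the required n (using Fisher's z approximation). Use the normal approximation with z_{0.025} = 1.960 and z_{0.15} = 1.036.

Fisher's z: C = ½·ln((1+r)/(1−r)) = ½·ln(1.8571) = 0.3095.
n = ((z_{α/2} + z_β)/C)² + 3.
(1.960 + 1.036) / 0.3095 = 2.996 / 0.3095 = 9.680.
n = 9.680² + 3 = 93.70 + 3 = 96.7.
Round up.

n = 97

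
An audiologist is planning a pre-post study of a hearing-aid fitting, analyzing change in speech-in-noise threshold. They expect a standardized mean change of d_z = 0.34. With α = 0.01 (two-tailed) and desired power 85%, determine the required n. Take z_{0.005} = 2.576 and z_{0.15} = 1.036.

n = 113 pairs

For a paired (one-sample on differences) test: n = ((z_{α/2} + z_β) / d)².
z_{α/2} + z_β = 2.576 + 1.036 = 3.612.
n = (3.612 / 0.34)² = 10.624² = 112.86.
Round up.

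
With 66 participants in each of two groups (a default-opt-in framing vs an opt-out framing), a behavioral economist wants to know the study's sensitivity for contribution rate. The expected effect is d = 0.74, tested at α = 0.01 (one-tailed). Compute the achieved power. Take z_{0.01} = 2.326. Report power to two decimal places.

For two equal groups, power = Φ(d·√(n/2) − z_{α}).
d·√(n/2) = 0.74 × √(66/2) = 0.74 × 5.745 = 4.251.
z_β = 4.251 − 2.326 = 1.925.
Power = Φ(1.925) = 0.973.

power ≈ 0.97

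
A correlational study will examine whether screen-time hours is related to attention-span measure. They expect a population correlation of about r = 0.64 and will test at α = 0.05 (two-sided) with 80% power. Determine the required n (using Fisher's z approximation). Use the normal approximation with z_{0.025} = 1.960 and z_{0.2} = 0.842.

n = 17

Fisher's z: C = ½·ln((1+r)/(1−r)) = ½·ln(4.5556) = 0.7582.
n = ((z_{α/2} + z_β)/C)² + 3.
(1.960 + 0.842) / 0.7582 = 2.802 / 0.7582 = 3.696.
n = 3.696² + 3 = 13.66 + 3 = 16.7.
Round up.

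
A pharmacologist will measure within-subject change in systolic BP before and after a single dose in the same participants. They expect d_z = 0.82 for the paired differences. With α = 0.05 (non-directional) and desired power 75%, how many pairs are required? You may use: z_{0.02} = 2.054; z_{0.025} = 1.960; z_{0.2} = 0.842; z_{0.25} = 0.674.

n = 11 pairs

For a paired (one-sample on differences) test: n = ((z_{α/2} + z_β) / d)².
z_{α/2} + z_β = 1.960 + 0.674 = 2.634.
n = (2.634 / 0.82)² = 3.212² = 10.32.
Round up.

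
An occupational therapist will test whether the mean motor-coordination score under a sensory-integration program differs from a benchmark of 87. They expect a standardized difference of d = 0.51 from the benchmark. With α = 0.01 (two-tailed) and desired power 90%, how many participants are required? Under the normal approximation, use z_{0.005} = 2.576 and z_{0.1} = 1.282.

n = 58

For a one-sample test: n = ((z_{α/2} + z_β) / d)².
z_{α/2} + z_β = 2.576 + 1.282 = 3.858.
n = (3.858 / 0.51)² = 7.565² = 57.22.
Round up.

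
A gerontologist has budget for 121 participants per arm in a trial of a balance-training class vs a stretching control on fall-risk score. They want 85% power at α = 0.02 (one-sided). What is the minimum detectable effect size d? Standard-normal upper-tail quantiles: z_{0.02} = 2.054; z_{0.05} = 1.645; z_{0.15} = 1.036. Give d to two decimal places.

For two independent groups of n = 121 each: d_min = (z_{α} + z_β)·√(2/n).
z-sum = 2.054 + 1.036 = 3.090.
d_min = 3.090 × √(2/121) = 3.090 × 0.1286 = 0.397.

d_min ≈ 0.40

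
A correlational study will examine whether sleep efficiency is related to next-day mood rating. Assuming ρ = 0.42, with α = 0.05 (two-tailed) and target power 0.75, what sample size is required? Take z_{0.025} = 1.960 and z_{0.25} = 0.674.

Fisher's z: C = ½·ln((1+r)/(1−r)) = ½·ln(2.4483) = 0.4477.
n = ((z_{α/2} + z_β)/C)² + 3.
(1.960 + 0.674) / 0.4477 = 2.634 / 0.4477 = 5.883.
n = 5.883² + 3 = 34.61 + 3 = 37.6.
Round up.

n = 38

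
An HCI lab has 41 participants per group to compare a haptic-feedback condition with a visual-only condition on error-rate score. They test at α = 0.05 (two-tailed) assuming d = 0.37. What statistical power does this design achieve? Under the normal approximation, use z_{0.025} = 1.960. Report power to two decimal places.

For two equal groups, power = Φ(d·√(n/2) − z_{α/2}).
d·√(n/2) = 0.37 × √(41/2) = 0.37 × 4.528 = 1.675.
z_β = 1.675 − 1.960 = -0.285.
Power = Φ(-0.285) = 0.388.

power ≈ 0.39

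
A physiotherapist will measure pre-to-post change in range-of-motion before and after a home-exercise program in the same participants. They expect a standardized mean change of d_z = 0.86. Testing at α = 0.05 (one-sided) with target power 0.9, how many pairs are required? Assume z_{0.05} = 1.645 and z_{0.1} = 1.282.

n = 12 pairs

For a paired (one-sample on differences) test: n = ((z_{α} + z_β) / d)².
z_{α} + z_β = 1.645 + 1.282 = 2.927.
n = (2.927 / 0.86)² = 3.403² = 11.58.
Round up.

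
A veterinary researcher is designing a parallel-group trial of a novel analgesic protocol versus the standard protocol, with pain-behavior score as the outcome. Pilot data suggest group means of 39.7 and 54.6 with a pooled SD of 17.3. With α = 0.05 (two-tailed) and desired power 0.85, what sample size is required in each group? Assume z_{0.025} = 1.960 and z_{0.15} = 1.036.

Cohen's d = |M₁ − M₂| / SD_pooled = |39.7 − 54.6| / 17.3 = 14.9 / 17.3 = 0.861.
For two independent groups with equal n: n = 2·((z_{α/2} + z_β) / d)².
z_{α/2} + z_β = 1.960 + 1.036 = 2.996.
n = 2 × (2.996 / 0.861)² = 2 × 3.480² = 2 × 12.11 = 24.2.
Round up to the next whole participant.

n = 25 per group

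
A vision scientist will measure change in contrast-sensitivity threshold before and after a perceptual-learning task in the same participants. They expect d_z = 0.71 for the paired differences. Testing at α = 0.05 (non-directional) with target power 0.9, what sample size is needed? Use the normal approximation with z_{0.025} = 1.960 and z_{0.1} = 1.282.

For a paired (one-sample on differences) test: n = ((z_{α/2} + z_β) / d)².
z_{α/2} + z_β = 1.960 + 1.282 = 3.242.
n = (3.242 / 0.71)² = 4.566² = 20.85.
Round up.

n = 21 pairs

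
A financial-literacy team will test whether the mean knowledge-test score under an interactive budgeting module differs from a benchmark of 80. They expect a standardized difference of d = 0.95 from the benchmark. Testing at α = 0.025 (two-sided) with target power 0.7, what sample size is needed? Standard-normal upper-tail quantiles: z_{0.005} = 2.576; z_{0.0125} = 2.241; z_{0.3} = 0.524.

For a one-sample test: n = ((z_{α/2} + z_β) / d)².
z_{α/2} + z_β = 2.241 + 0.524 = 2.765.
n = (2.765 / 0.95)² = 2.911² = 8.47.
Round up.

n = 9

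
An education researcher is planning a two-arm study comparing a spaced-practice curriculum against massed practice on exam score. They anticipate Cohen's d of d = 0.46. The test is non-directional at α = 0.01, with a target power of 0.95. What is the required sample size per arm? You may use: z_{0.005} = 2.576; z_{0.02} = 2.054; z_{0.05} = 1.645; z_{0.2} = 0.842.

For two independent groups with equal n: n = 2·((z_{α/2} + z_β) / d)².
z_{α/2} + z_β = 2.576 + 1.645 = 4.221.
n = 2 × (4.221 / 0.46)² = 2 × 9.176² = 2 × 84.20 = 168.4.
Round up to the next whole participant.

n = 169 per group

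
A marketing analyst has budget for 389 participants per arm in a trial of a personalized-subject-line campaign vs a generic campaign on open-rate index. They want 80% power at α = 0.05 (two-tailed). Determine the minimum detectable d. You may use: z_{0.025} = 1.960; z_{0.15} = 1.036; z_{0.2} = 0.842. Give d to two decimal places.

d_min ≈ 0.20

For two independent groups of n = 389 each: d_min = (z_{α/2} + z_β)·√(2/n).
z-sum = 1.960 + 0.842 = 2.802.
d_min = 2.802 × √(2/389) = 2.802 × 0.0717 = 0.201.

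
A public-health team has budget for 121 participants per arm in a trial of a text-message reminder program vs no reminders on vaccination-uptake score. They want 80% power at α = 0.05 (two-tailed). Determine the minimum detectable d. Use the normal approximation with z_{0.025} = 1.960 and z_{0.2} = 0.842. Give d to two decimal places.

For two independent groups of n = 121 each: d_min = (z_{α/2} + z_β)·√(2/n).
z-sum = 1.960 + 0.842 = 2.802.
d_min = 2.802 × √(2/121) = 2.802 × 0.1286 = 0.360.

d_min ≈ 0.36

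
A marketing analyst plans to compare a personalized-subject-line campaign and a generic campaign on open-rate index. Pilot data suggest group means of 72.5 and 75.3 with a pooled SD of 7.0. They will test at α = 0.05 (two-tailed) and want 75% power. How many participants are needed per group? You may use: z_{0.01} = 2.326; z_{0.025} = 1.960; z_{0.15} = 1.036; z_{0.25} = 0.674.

n = 87 per group

Cohen's d = |M₁ − M₂| / SD_pooled = |72.5 − 75.3| / 7.0 = 2.8 / 7.0 = 0.400.
For two independent groups with equal n: n = 2·((z_{α/2} + z_β) / d)².
z_{α/2} + z_β = 1.960 + 0.674 = 2.634.
n = 2 × (2.634 / 0.400)² = 2 × 6.585² = 2 × 43.36 = 86.7.
Round up to the next whole participant.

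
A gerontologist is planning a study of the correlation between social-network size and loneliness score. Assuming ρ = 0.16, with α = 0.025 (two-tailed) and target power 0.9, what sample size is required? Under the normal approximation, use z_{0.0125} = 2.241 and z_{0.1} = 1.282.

n = 480

Fisher's z: C = ½·ln((1+r)/(1−r)) = ½·ln(1.3810) = 0.1614.
n = ((z_{α/2} + z_β)/C)² + 3.
(2.241 + 1.282) / 0.1614 = 3.523 / 0.1614 = 21.828.
n = 21.828² + 3 = 476.45 + 3 = 479.5.
Round up.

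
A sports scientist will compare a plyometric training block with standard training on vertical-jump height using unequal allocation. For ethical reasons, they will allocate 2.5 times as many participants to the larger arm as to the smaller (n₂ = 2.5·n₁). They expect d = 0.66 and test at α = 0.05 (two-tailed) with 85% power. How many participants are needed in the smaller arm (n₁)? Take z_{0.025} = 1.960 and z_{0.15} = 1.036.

n₁ = 29

With allocation ratio k = n₂/n₁ = 2.5, Var(x̄₁−x̄₂) = σ²(1/n₁ + 1/(k·n₁)) = σ²·(k+1)/(k·n₁).
So n₁ = (1 + 1/k)·((z_{α/2} + z_β)/d)² = 1.400 × (2.996/0.66)².
n₁ = 1.400 × 20.61 = 28.8.
Round up: n₁ = 29, giving n₂ = ⌈2.5 × 29⌉ = ⌈72.5⌉ = 73.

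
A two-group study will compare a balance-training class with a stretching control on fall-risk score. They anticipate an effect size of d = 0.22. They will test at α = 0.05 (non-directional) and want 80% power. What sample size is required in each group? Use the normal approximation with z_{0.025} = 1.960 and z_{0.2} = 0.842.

n = 325 per group

For two independent groups with equal n: n = 2·((z_{α/2} + z_β) / d)².
z_{α/2} + z_β = 1.960 + 0.842 = 2.802.
n = 2 × (2.802 / 0.22)² = 2 × 12.736² = 2 × 162.21 = 324.4.
Round up to the next whole participant.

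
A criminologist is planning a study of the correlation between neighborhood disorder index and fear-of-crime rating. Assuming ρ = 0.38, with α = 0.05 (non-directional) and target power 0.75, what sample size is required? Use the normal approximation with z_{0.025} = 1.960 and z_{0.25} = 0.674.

n = 47

Fisher's z: C = ½·ln((1+r)/(1−r)) = ½·ln(2.2258) = 0.4001.
n = ((z_{α/2} + z_β)/C)² + 3.
(1.960 + 0.674) / 0.4001 = 2.634 / 0.4001 = 6.583.
n = 6.583² + 3 = 43.34 + 3 = 46.3.
Round up.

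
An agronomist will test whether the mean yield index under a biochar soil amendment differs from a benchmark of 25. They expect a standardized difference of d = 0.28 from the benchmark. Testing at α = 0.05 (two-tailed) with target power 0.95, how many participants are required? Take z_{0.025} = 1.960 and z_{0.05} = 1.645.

For a one-sample test: n = ((z_{α/2} + z_β) / d)².
z_{α/2} + z_β = 1.960 + 1.645 = 3.605.
n = (3.605 / 0.28)² = 12.875² = 165.77.
Round up.

n = 166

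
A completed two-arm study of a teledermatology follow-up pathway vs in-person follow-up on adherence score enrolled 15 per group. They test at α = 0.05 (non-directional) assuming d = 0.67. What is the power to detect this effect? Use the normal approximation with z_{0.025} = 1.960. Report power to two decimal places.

For two equal groups, power = Φ(d·√(n/2) − z_{α/2}).
d·√(n/2) = 0.67 × √(15/2) = 0.67 × 2.739 = 1.835.
z_β = 1.835 − 1.960 = -0.125.
Power = Φ(-0.125) = 0.450.

power ≈ 0.45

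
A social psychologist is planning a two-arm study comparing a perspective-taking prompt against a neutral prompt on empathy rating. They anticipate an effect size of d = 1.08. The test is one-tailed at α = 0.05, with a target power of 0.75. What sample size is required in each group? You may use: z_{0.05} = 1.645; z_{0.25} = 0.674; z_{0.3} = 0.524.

n = 10 per group

For two independent groups with equal n: n = 2·((z_{α} + z_β) / d)².
z_{α} + z_β = 1.645 + 0.674 = 2.319.
n = 2 × (2.319 / 1.08)² = 2 × 2.147² = 2 × 4.61 = 9.2.
Round up to the next whole participant.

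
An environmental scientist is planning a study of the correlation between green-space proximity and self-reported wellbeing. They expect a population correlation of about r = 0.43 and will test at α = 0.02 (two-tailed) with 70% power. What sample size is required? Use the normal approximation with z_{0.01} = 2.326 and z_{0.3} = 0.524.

Fisher's z: C = ½·ln((1+r)/(1−r)) = ½·ln(2.5088) = 0.4599.
n = ((z_{α/2} + z_β)/C)² + 3.
(2.326 + 0.524) / 0.4599 = 2.850 / 0.4599 = 6.197.
n = 6.197² + 3 = 38.40 + 3 = 41.4.
Round up.

n = 42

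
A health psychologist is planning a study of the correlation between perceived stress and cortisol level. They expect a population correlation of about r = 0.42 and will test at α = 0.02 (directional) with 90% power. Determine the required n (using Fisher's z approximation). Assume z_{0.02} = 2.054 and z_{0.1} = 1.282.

Fisher's z: C = ½·ln((1+r)/(1−r)) = ½·ln(2.4483) = 0.4477.
n = ((z_{α} + z_β)/C)² + 3.
(2.054 + 1.282) / 0.4477 = 3.336 / 0.4477 = 7.451.
n = 7.451² + 3 = 55.52 + 3 = 58.5.
Round up.

n = 59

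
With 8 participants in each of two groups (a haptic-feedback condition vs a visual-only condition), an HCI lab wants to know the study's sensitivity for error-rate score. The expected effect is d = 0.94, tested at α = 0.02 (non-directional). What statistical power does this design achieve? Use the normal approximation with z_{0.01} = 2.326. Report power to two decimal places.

power ≈ 0.33

For two equal groups, power = Φ(d·√(n/2) − z_{α/2}).
d·√(n/2) = 0.94 × √(8/2) = 0.94 × 2.000 = 1.880.
z_β = 1.880 − 2.326 = -0.446.
Power = Φ(-0.446) = 0.328.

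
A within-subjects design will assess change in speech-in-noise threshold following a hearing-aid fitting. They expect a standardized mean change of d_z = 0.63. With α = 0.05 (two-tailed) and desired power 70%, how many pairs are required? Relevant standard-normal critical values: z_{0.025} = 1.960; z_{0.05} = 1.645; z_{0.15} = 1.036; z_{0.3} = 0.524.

For a paired (one-sample on differences) test: n = ((z_{α/2} + z_β) / d)².
z_{α/2} + z_β = 1.960 + 0.524 = 2.484.
n = (2.484 / 0.63)² = 3.943² = 15.55.
Round up.

n = 16 pairs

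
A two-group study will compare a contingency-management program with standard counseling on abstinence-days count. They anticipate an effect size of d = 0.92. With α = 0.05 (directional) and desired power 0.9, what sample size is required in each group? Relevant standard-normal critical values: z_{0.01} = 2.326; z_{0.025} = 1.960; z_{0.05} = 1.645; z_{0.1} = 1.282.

n = 21 per group

For two independent groups with equal n: n = 2·((z_{α} + z_β) / d)².
z_{α} + z_β = 1.645 + 1.282 = 2.927.
n = 2 × (2.927 / 0.92)² = 2 × 3.182² = 2 × 10.12 = 20.2.
Round up to the next whole participant.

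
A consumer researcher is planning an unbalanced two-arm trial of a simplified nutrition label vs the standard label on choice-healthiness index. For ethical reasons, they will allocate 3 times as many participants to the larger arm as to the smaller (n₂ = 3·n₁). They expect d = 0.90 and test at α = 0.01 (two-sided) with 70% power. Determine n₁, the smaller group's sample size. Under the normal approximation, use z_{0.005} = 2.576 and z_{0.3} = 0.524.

With allocation ratio k = n₂/n₁ = 3, Var(x̄₁−x̄₂) = σ²(1/n₁ + 1/(k·n₁)) = σ²·(k+1)/(k·n₁).
So n₁ = (1 + 1/k)·((z_{α/2} + z_β)/d)² = 1.333 × (3.100/0.90)².
n₁ = 1.333 × 11.86 = 15.8.
Round up: n₁ = 16, giving n₂ = 3 × 16 = 48.

n₁ = 16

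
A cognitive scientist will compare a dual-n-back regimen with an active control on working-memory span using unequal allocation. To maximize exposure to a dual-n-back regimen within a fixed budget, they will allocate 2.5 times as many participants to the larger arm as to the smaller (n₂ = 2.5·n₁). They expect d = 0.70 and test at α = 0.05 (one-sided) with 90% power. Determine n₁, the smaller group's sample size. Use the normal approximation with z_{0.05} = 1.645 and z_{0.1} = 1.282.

With allocation ratio k = n₂/n₁ = 2.5, Var(x̄₁−x̄₂) = σ²(1/n₁ + 1/(k·n₁)) = σ²·(k+1)/(k·n₁).
So n₁ = (1 + 1/k)·((z_{α} + z_β)/d)² = 1.400 × (2.927/0.70)².
n₁ = 1.400 × 17.48 = 24.5.
Round up: n₁ = 25, giving n₂ = ⌈2.5 × 25⌉ = ⌈62.5⌉ = 63.

n₁ = 25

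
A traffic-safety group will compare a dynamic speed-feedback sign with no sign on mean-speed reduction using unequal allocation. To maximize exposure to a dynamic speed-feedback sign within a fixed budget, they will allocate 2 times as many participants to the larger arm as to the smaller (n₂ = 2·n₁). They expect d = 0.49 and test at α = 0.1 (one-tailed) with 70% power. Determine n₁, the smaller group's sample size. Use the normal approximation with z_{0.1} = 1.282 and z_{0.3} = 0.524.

With allocation ratio k = n₂/n₁ = 2, Var(x̄₁−x̄₂) = σ²(1/n₁ + 1/(k·n₁)) = σ²·(k+1)/(k·n₁).
So n₁ = (1 + 1/k)·((z_{α} + z_β)/d)² = 1.500 × (1.806/0.49)².
n₁ = 1.500 × 13.58 = 20.4.
Round up: n₁ = 21, giving n₂ = 2 × 21 = 42.

n₁ = 21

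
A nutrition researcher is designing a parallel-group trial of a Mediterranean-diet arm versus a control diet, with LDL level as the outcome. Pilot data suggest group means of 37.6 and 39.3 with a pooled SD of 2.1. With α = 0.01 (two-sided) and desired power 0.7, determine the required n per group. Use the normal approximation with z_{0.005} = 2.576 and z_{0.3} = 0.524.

Cohen's d = |M₁ − M₂| / SD_pooled = |37.6 − 39.3| / 2.1 = 1.7 / 2.1 = 0.810.
For two independent groups with equal n: n = 2·((z_{α/2} + z_β) / d)².
z_{α/2} + z_β = 2.576 + 0.524 = 3.100.
n = 2 × (3.100 / 0.810)² = 2 × 3.827² = 2 × 14.65 = 29.3.
Round up to the next whole participant.

n = 30 per group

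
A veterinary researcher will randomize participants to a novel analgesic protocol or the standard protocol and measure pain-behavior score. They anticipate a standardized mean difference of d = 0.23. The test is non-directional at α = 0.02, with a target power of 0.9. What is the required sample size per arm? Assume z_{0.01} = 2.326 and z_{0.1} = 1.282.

For two independent groups with equal n: n = 2·((z_{α/2} + z_β) / d)².
z_{α/2} + z_β = 2.326 + 1.282 = 3.608.
n = 2 × (3.608 / 0.23)² = 2 × 15.687² = 2 × 246.08 = 492.2.
Round up to the next whole participant.

n = 493 per group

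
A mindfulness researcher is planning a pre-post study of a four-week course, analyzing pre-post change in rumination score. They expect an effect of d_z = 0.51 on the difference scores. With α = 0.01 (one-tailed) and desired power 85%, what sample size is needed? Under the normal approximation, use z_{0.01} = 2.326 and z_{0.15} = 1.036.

For a paired (one-sample on differences) test: n = ((z_{α} + z_β) / d)².
z_{α} + z_β = 2.326 + 1.036 = 3.362.
n = (3.362 / 0.51)² = 6.592² = 43.46.
Round up.

n = 44 pairs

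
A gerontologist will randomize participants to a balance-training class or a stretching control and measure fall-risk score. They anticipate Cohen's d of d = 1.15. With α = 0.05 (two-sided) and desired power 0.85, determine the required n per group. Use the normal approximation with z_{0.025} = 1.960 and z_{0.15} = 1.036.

n = 14 per group

For two independent groups with equal n: n = 2·((z_{α/2} + z_β) / d)².
z_{α/2} + z_β = 1.960 + 1.036 = 2.996.
n = 2 × (2.996 / 1.15)² = 2 × 2.605² = 2 × 6.79 = 13.6.
Round up to the next whole participant.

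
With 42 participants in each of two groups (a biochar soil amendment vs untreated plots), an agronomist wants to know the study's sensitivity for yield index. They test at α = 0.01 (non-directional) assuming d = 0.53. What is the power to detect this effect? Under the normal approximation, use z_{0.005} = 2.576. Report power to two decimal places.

power ≈ 0.44

For two equal groups, power = Φ(d·√(n/2) − z_{α/2}).
d·√(n/2) = 0.53 × √(42/2) = 0.53 × 4.583 = 2.429.
z_β = 2.429 − 2.576 = -0.147.
Power = Φ(-0.147) = 0.441.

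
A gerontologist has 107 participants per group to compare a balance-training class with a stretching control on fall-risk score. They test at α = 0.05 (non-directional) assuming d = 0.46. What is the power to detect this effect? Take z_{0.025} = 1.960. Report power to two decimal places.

For two equal groups, power = Φ(d·√(n/2) − z_{α/2}).
d·√(n/2) = 0.46 × √(107/2) = 0.46 × 7.314 = 3.365.
z_β = 3.365 − 1.960 = 1.405.
Power = Φ(1.405) = 0.920.

power ≈ 0.92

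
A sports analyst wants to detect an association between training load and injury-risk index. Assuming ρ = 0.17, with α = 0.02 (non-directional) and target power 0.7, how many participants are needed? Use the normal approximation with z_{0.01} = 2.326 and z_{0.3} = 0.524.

Fisher's z: C = ½·ln((1+r)/(1−r)) = ½·ln(1.4096) = 0.1717.
n = ((z_{α/2} + z_β)/C)² + 3.
(2.326 + 0.524) / 0.1717 = 2.850 / 0.1717 = 16.599.
n = 16.599² + 3 = 275.52 + 3 = 278.5.
Round up.

n = 279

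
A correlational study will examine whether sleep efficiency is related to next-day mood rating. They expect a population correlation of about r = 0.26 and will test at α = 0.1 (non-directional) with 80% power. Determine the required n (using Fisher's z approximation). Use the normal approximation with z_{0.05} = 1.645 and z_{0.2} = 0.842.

Fisher's z: C = ½·ln((1+r)/(1−r)) = ½·ln(1.7027) = 0.2661.
n = ((z_{α/2} + z_β)/C)² + 3.
(1.645 + 0.842) / 0.2661 = 2.487 / 0.2661 = 9.346.
n = 9.346² + 3 = 87.35 + 3 = 90.3.
Round up.

n = 91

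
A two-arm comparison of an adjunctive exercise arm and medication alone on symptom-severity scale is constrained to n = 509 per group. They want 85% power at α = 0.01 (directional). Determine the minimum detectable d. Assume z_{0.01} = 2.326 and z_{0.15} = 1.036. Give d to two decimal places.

d_min ≈ 0.21

For two independent groups of n = 509 each: d_min = (z_{α} + z_β)·√(2/n).
z-sum = 2.326 + 1.036 = 3.362.
d_min = 3.362 × √(2/509) = 3.362 × 0.0627 = 0.211.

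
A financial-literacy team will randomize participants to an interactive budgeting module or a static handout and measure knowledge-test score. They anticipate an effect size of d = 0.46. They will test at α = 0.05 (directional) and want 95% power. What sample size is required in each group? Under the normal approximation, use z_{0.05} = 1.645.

For two independent groups with equal n: n = 2·((z_{α} + z_β) / d)².
z_{α} + z_β = 1.645 + 1.645 = 3.290.
n = 2 × (3.290 / 0.46)² = 2 × 7.152² = 2 × 51.15 = 102.3.
Round up to the next whole participant.

n = 103 per group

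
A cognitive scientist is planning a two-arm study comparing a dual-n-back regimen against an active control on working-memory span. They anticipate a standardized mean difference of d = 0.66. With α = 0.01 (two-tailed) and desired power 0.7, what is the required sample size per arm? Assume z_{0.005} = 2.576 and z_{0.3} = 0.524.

n = 45 per group

For two independent groups with equal n: n = 2·((z_{α/2} + z_β) / d)².
z_{α/2} + z_β = 2.576 + 0.524 = 3.100.
n = 2 × (3.100 / 0.66)² = 2 × 4.697² = 2 × 22.06 = 44.1.
Round up to the next whole participant.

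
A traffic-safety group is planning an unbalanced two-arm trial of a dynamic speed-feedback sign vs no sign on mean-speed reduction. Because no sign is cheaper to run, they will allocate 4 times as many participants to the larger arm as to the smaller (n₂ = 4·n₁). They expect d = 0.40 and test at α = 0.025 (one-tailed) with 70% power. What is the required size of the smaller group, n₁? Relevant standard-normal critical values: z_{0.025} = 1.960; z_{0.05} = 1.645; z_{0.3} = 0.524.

With allocation ratio k = n₂/n₁ = 4, Var(x̄₁−x̄₂) = σ²(1/n₁ + 1/(k·n₁)) = σ²·(k+1)/(k·n₁).
So n₁ = (1 + 1/k)·((z_{α} + z_β)/d)² = 1.250 × (2.484/0.40)².
n₁ = 1.250 × 38.56 = 48.2.
Round up: n₁ = 49, giving n₂ = 4 × 49 = 196.

n₁ = 49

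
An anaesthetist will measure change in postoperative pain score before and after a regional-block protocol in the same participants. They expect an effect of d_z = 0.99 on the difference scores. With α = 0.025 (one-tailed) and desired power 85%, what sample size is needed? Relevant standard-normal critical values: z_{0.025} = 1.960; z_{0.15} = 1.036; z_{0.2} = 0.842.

n = 10 pairs

For a paired (one-sample on differences) test: n = ((z_{α} + z_β) / d)².
z_{α} + z_β = 1.960 + 1.036 = 2.996.
n = (2.996 / 0.99)² = 3.026² = 9.16.
Round up.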